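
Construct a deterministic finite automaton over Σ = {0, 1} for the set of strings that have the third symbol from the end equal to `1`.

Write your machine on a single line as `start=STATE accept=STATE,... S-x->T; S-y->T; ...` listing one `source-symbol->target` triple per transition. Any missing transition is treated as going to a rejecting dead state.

A DFA must remember the last 3 symbols (since which symbol is third-to-last isn't known until the input ends). Use one state per possible window of the last ≤3 symbols; accept from those whose window starts with `1`.
15 states suffice.
          0    1  
>  s0     s1   s2 
   s1     s3   s4 
   s2     s5   s6 
   s3     s7   s8 
   s4     s9  s10 
   s5    s11  s12 
   s6    s13  s14 
   s7     s7   s8 
   s8     s9  s10 
   s9    s11  s12 
   s10   s13  s14 
 * s11    s7   s8 
 * s12    s9  s10 
 * s13   s11  s12 
 * s14   s13  s14 
(> = start, * = accepting)

start=s0; accept=s11,s12,s13,s14; s0-0->s1; s0-1->s2; s1-0->s3; s1-1->s4; s2-0->s5; s2-1->s6; s3-0->s7; s3-1->s8; s4-0->s9; s4-1->s10; s5-0->s11; s5-1->s12; s6-0->s13; s6-1->s14; s7-0->s7; s7-1->s8; s8-0->s9; s8-1->s10; s9-0->s11; s9-1->s12; s10-0->s13; s10-1->s14; s11-0->s7; s11-1->s8; s12-0->s9; s12-1->s10; s13-0->s11; s13-1->s12; s14-0->s13; s14-1->s14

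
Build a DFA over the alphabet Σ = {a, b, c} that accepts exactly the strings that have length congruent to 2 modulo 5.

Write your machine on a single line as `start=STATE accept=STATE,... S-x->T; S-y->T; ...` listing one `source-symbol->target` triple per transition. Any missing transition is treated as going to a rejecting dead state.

Count input length modulo 5: every symbol advances one step around the cycle s0 → s1 → s2 → s3 → s4 → s0. Accept at s2.
A 5-state machine:
        a   b   c  
>  s0   s1  s1  s1 
   s1   s2  s2  s2 
 * s2   s3  s3  s3 
   s3   s4  s4  s4 
   s4   s0  s0  s0 
(> = start, * = accepting)

start=s0; accept=s2; s0-a->s1; s0-b->s1; s0-c->s1; s1-a->s2; s1-b->s2; s1-c->s2; s2-a->s3; s2-b->s3; s2-c->s3; s3-a->s4; s3-b->s4; s3-c->s4; s4-a->s0; s4-b->s0; s4-c->s0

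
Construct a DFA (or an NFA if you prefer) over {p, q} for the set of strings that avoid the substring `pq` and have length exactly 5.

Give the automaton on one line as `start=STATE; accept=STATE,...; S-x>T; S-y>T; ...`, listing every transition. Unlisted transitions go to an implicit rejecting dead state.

Build one automaton per condition and run them in lockstep. The first has 3 states tracking partial matches of the forbidden pattern `pq`; the second has 7 states tracking the input length, saturating at 6. A product state is a pair (one from each), accepting exactly when both do.
18 states suffice.
          p    q  
>  s0     s1   s2 
   s1     s3   s4 
   s2     s3   s5 
   s3     s6   s7 
   s4     s7   s7 
   s5     s6   s8 
   s6     s9  s10 
   s7    s10  s10 
   s8     s9  s11 
   s9    s12  s13 
   s10   s13  s13 
   s11   s12  s14 
 * s12   s15  s16 
   s13   s16  s16 
 * s14   s15  s17 
   s15   s15  s16 
   s16   s16  s16 
   s17   s15  s17 
(> = start, * = accepting)

start=s0; accept=s12,s14; s0-p>s1; s0-q>s2; s1-p>s3; s1-q>s4; s2-p>s3; s2-q>s5; s3-p>s6; s3-q>s7; s4-p>s7; s4-q>s7; s5-p>s6; s5-q>s8; s6-p>s9; s6-q>s10; s7-p>s10; s7-q>s10; s8-p>s9; s8-q>s11; s9-p>s12; s9-q>s13; s10-p>s13; s10-q>s13; s11-p>s12; s11-q>s14; s12-p>s15; s12-q>s16; s13-p>s16; s13-q>s16; s14-p>s15; s14-q>s17; s15-p>s15; s15-q>s16; s16-p>s16; s16-q>s16; s17-p>s15; s17-q>s17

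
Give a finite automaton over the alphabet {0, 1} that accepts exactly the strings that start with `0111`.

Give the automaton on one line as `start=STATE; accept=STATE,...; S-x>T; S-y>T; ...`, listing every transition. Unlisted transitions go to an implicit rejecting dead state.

Check the first 4 symbols one by one: q0 through q3 record how many have matched `0111` so far; any wrong symbol goes to the dead state q5. After all 4 match we enter the accepting sink q4.
With 6 states:
        0   1  
>  q0   q1  q5 
   q1   q5  q2 
   q2   q5  q3 
   q3   q5  q4 
 * q4   q4  q4 
   q5   q5  q5 
(> = start, * = accepting)

start=q0; accept=q4; q0-0>q1; q0-1>q5; q1-0>q5; q1-1>q2; q2-0>q5; q2-1>q3; q3-0>q5; q3-1>q4; q4-0>q4; q4-1>q4; q5-0>q5; q5-1>q5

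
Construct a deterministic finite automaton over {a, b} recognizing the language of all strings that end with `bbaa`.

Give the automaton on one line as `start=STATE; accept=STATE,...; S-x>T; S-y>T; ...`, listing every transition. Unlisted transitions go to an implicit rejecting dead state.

Let each state record the length of the longest suffix of the input read so far that is also a prefix of `bbaa`. q1 means the last symbol is `b`; q2 means the last 2 symbols are `bb`; q3 means the last 3 symbols are `bba`; q4 means the last 4 symbols are `bbaa`. Accept only at q4, where the string currently ends in `bbaa`.
        a   b  
>  q0   q0  q1 
   q1   q0  q2 
   q2   q3  q2 
   q3   q4  q1 
 * q4   q0  q1 
(> = start, * = accepting)

start=q0; accept=q4; q0-a>q0; q0-b>q1; q1-a>q0; q1-b>q2; q2-a>q3; q2-b>q2; q3-a>q4; q3-b>q1; q4-a>q0; q4-b>q1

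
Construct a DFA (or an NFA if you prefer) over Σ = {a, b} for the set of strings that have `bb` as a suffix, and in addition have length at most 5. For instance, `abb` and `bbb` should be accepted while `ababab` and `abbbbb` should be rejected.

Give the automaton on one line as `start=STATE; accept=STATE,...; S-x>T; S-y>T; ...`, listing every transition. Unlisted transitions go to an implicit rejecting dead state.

Build one automaton per condition and run them in lockstep. One (3 states) tracks how much of the suffix `bb` has currently been matched; the other (7 states) tracks the input length, saturating at 6. Each combined state is a pair, one component from each; accept when both components accept.
18 states suffice.
          a    b  
>  q0     q1   q2 
   q1     q3   q4 
   q2     q3   q5 
   q3     q6   q7 
   q4     q6   q8 
 * q5     q6   q8 
   q6     q9  q10 
   q7     q9  q11 
 * q8     q9  q11 
   q9    q12  q13 
   q10   q12  q14 
 * q11   q12  q14 
   q12   q15  q16 
   q13   q15  q17 
 * q14   q15  q17 
   q15   q15  q16 
   q16   q15  q17 
   q17   q15  q17 
(> = start, * = accepting)

start=q0; accept=q5,q8,q11,q14; q0-a>q1; q0-b>q2; q1-a>q3; q1-b>q4; q2-a>q3; q2-b>q5; q3-a>q6; q3-b>q7; q4-a>q6; q4-b>q8; q5-a>q6; q5-b>q8; q6-a>q9; q6-b>q10; q7-a>q9; q7-b>q11; q8-a>q9; q8-b>q11; q9-a>q12; q9-b>q13; q10-a>q12; q10-b>q14; q11-a>q12; q11-b>q14; q12-a>q15; q12-b>q16; q13-a>q15; q13-b>q17; q14-a>q15; q14-b>q17; q15-a>q15; q15-b>q16; q16-a>q15; q16-b>q17; q17-a>q15; q17-b>q17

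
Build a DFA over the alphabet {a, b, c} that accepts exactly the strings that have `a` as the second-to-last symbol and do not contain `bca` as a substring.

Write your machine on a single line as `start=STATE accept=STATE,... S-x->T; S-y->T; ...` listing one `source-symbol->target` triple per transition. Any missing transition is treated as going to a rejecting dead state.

Build one automaton per condition and run them in lockstep. One (13 states) tracks the last 2 symbols read; the other (4 states) tracks partial matches of the forbidden pattern `bca`. Each combined state is a pair, one component from each; accept when both components accept.
With 22 states:
          a    b    c  
>  S0     S1   S2   S3 
   S1     S4   S5   S6 
   S2     S7   S8   S9 
   S3    S10  S11  S12 
 * S4     S4   S5   S6 
 * S5     S7   S8   S9 
 * S6    S10  S11  S12 
   S7     S4   S5   S6 
   S8     S7   S8   S9 
   S9    S13  S11  S12 
   S10    S4   S5   S6 
   S11    S7   S8   S9 
   S12   S10  S11  S12 
   S13   S14  S15  S16 
   S14   S14  S15  S16 
   S15   S17  S18  S19 
   S16   S13  S20  S21 
   S17   S14  S15  S16 
   S18   S17  S18  S19 
   S19   S13  S20  S21 
   S20   S17  S18  S19 
   S21   S13  S20  S21 
(> = start, * = accepting)

start=S0; accept=S4,S5,S6; S0-a->S1; S0-b->S2; S0-c->S3; S1-a->S4; S1-b->S5; S1-c->S6; S2-a->S7; S2-b->S8; S2-c->S9; S3-a->S10; S3-b->S11; S3-c->S12; S4-a->S4; S4-b->S5; S4-c->S6; S5-a->S7; S5-b->S8; S5-c->S9; S6-a->S10; S6-b->S11; S6-c->S12; S7-a->S4; S7-b->S5; S7-c->S6; S8-a->S7; S8-b->S8; S8-c->S9; S9-a->S13; S9-b->S11; S9-c->S12; S10-a->S4; S10-b->S5; S10-c->S6; S11-a->S7; S11-b->S8; S11-c->S9; S12-a->S10; S12-b->S11; S12-c->S12; S13-a->S14; S13-b->S15; S13-c->S16; S14-a->S14; S14-b->S15; S14-c->S16; S15-a->S17; S15-b->S18; S15-c->S19; S16-a->S13; S16-b->S20; S16-c->S21; S17-a->S14; S17-b->S15; S17-c->S16; S18-a->S17; S18-b->S18; S18-c->S19; S19-a->S13; S19-b->S20; S19-c->S21; S20-a->S17; S20-b->S18; S20-c->S19; S21-a->S13; S21-b->S20; S21-c->S21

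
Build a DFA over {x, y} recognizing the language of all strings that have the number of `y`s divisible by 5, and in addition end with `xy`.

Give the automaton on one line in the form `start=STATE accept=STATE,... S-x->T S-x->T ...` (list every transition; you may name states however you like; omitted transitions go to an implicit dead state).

Run two small machines in parallel and take their product. One (5 states) tracks the count of `y`s modulo 5; the other (3 states) tracks how much of the suffix `xy` has currently been matched. Each combined state is a pair, one component from each; accept when both components accept. Minimizing collapses redundant product states.
        x   y  
>  q0   q0  q1 
   q1   q1  q2 
   q2   q2  q3 
   q3   q3  q4 
   q4   q5  q0 
   q5   q5  q6 
 * q6   q0  q1 
(> = start, * = accepting)

start=q0 accept=q6 q0-x->q0 q0-y->q1 q1-x->q1 q1-y->q2 q2-x->q2 q2-y->q3 q3-x->q3 q3-y->q4 q4-x->q5 q4-y->q0 q5-x->q5 q5-y->q6 q6-x->q0 q6-y->q1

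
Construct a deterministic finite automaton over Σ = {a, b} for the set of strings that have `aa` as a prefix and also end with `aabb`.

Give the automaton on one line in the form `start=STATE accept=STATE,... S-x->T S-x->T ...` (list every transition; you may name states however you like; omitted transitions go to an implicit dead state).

start=q0 accept=q6 q0-a->q1 q0-b->q2 q1-a->q3 q1-b->q2 q2-a->q2 q2-b->q2 q3-a->q3 q3-b->q4 q4-a->q5 q4-b->q6 q5-a->q3 q5-b->q7 q6-a->q5 q6-b->q7 q7-a->q5 q7-b->q7

Build one automaton per condition and run them in lockstep. The first has 4 states tracking whether the input so far still matches the prefix `aa`; the second has 5 states tracking how much of the suffix `aabb` has currently been matched. A product state is a pair (one from each), accepting exactly when both do. Minimizing collapses redundant product states.
With 8 states:
        a   b  
>  q0   q1  q2 
   q1   q3  q2 
   q2   q2  q2 
   q3   q3  q4 
   q4   q5  q6 
   q5   q3  q7 
 * q6   q5  q7 
   q7   q5  q7 
(> = start, * = accepting)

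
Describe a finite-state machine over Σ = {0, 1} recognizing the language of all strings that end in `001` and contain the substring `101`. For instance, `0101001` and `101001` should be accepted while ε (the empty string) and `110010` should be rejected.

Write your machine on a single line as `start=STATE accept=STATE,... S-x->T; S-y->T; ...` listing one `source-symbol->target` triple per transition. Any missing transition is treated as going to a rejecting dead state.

start=S0; accept=S6; S0-0->S0; S0-1->S1; S1-0->S2; S1-1->S1; S2-0->S0; S2-1->S3; S3-0->S4; S3-1->S3; S4-0->S5; S4-1->S3; S5-0->S5; S5-1->S6; S6-0->S4; S6-1->S3

Handle the two conditions separately and then intersect. The first has 4 states tracking how much of the suffix `001` has currently been matched; the second has 4 states tracking whether and how much of `101` has been seen. A product state is a pair (one from each), accepting exactly when both do. Minimizing collapses redundant product states.
7 states suffice.
        0   1  
>  S0   S0  S1 
   S1   S2  S1 
   S2   S0  S3 
   S3   S4  S3 
   S4   S5  S3 
   S5   S5  S6 
 * S6   S4  S3 
(> = start, * = accepting)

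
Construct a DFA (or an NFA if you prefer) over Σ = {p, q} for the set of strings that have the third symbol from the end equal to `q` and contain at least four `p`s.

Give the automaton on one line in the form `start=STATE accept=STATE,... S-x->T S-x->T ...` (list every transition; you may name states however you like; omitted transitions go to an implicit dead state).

start=A accept=L,N,O,P A-p->B A-q->A B-p->C B-q->B C-p->D C-q->E D-p->F D-q->G E-p->H E-q->E F-p->F F-q->I G-p->J G-q->K H-p->L H-q->G I-p->J I-q->M J-p->L J-q->N K-p->O K-q->K L-p->F L-q->I M-p->O M-q->P N-p->J N-q->M O-p->L O-q->N P-p->O P-q->P

Build one automaton per condition and run them in lockstep. One (15 states) tracks the last 3 symbols read; the other (6 states) tracks the count of `p`s, saturating at 5. Each combined state is a pair, one component from each; accept when both components accept. Equivalent product states are then merged.
A 16-state machine:
       p  q 
>  A   B  A 
   B   C  B 
   C   D  E 
   D   F  G 
   E   H  E 
   F   F  I 
   G   J  K 
   H   L  G 
   I   J  M 
   J   L  N 
   K   O  K 
 * L   F  I 
   M   O  P 
 * N   J  M 
 * O   L  N 
 * P   O  P 
(> = start, * = accepting)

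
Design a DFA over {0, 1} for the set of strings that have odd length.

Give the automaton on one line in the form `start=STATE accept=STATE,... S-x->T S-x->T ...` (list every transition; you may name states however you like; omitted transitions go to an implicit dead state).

start=S0 accept=S1 S0-0->S1 S0-1->S1 S1-0->S0 S1-1->S0

Only the length mod 2 matters, so use a 2-cycle: from any state, every input symbol moves to the next state, wrapping S1 back to S0. Mark S1 accepting.
A 2-state machine:
        0   1  
>  S0   S1  S1 
 * S1   S0  S0 
(> = start, * = accepting)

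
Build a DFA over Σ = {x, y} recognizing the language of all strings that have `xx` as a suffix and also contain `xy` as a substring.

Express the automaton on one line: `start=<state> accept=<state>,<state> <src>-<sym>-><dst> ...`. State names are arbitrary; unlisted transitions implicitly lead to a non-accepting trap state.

start=s0 accept=s5 s0-x->s1 s0-y->s0 s1-x->s2 s1-y->s3 s2-x->s2 s2-y->s3 s3-x->s4 s3-y->s3 s4-x->s5 s4-y->s3 s5-x->s5 s5-y->s3

Build one automaton per condition and run them in lockstep. One (3 states) tracks how much of the suffix `xx` has currently been matched; the other (3 states) tracks whether and how much of `xy` has been seen. Each combined state is a pair, one component from each; accept when both components accept.
        x   y  
>  s0   s1  s0 
   s1   s2  s3 
   s2   s2  s3 
   s3   s4  s3 
   s4   s5  s3 
 * s5   s5  s3 
(> = start, * = accepting)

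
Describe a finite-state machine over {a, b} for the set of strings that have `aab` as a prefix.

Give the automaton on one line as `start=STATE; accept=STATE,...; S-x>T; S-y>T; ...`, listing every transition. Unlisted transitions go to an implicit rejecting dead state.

Check the first 3 symbols one by one: q0 through q2 record how many have matched `aab` so far; any wrong symbol goes to the dead state q4. After all 3 match we enter the accepting sink q3.
A 5-state machine:
        a   b  
>  q0   q1  q4 
   q1   q2  q4 
   q2   q4  q3 
 * q3   q3  q3 
   q4   q4  q4 
(> = start, * = accepting)

start=q0; accept=q3; q0-a>q1; q0-b>q4; q1-a>q2; q1-b>q4; q2-a>q4; q2-b>q3; q3-a>q3; q3-b>q3; q4-a>q4; q4-b>q4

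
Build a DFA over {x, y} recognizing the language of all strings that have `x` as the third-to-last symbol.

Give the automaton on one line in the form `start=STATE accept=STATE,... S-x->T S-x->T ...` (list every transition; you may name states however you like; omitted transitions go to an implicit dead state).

A DFA must remember the last 3 symbols (since which symbol is third-to-last isn't known until the input ends). Use one state per possible window of the last ≤3 symbols; accept from those whose window starts with `x`.
With 15 states:
       x  y 
>  A   B  C 
   B   D  E 
   C   F  G 
   D   H  I 
   E   J  K 
   F   L  M 
   G   N  O 
 * H   H  I 
 * I   J  K 
 * J   L  M 
 * K   N  O 
   L   H  I 
   M   J  K 
   N   L  M 
   O   N  O 
(> = start, * = accepting)

start=A accept=H,I,J,K A-x->B A-y->C B-x->D B-y->E C-x->F C-y->G D-x->H D-y->I E-x->J E-y->K F-x->L F-y->M G-x->N G-y->O H-x->H H-y->I I-x->J I-y->K J-x->L J-y->M K-x->N K-y->O L-x->H L-y->I M-x->J M-y->K N-x->L N-y->M O-x->N O-y->O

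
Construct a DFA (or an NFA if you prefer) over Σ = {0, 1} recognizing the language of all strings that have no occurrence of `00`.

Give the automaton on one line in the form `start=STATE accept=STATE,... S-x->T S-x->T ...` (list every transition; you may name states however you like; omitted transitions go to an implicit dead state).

start=q0 accept=q0,q1 q0-0->q1 q0-1->q0 q1-0->q2 q1-1->q0 q2-0->q2 q2-1->q2

Track partial matches of the forbidden pattern `00`. State q2 is a dead state reached once `00` has occurred; every other state accepts. q0 means no part of `00` is currently matched.
A 3-state machine:
        0   1  
>* q0   q1  q0 
 * q1   q2  q0 
   q2   q2  q2 
(> = start, * = accepting)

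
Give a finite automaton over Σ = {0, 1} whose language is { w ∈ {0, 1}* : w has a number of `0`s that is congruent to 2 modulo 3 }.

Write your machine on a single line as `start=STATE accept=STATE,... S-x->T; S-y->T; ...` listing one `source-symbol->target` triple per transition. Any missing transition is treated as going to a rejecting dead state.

The only thing that matters is how many `0`s have appeared, reduced mod 3. Use one state per residue: s0 for 0, …, s2 for 2. Reading `0` moves to the next residue; anything else stays put. s2 is accepting.
        0   1  
>  s0   s1  s0 
   s1   s2  s1 
 * s2   s0  s2 
(> = start, * = accepting)

start=s0; accept=s2; s0-0->s1; s0-1->s0; s1-0->s2; s1-1->s1; s2-0->s0; s2-1->s2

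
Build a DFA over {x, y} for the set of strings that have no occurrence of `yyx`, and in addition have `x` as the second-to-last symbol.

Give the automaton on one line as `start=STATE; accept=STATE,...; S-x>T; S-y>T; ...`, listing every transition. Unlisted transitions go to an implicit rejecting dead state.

start=q0; accept=q3,q4; q0-x>q1; q0-y>q2; q1-x>q3; q1-y>q4; q2-x>q1; q2-y>q5; q3-x>q3; q3-y>q4; q4-x>q1; q4-y>q5; q5-x>q5; q5-y>q5

Run two small machines in parallel and take their product. The first has 4 states tracking partial matches of the forbidden pattern `yyx`; the second has 7 states tracking the last 2 symbols read. A product state is a pair (one from each), accepting exactly when both do. Equivalent product states are then merged.
6 states suffice.
        x   y  
>  q0   q1  q2 
   q1   q3  q4 
   q2   q1  q5 
 * q3   q3  q4 
 * q4   q1  q5 
   q5   q5  q5 
(> = start, * = accepting)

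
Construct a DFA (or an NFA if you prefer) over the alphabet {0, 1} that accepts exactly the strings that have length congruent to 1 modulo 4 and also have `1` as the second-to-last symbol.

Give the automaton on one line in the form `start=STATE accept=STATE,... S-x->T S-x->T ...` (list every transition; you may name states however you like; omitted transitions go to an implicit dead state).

start=S0 accept=S5 S0-0->S1 S0-1->S1 S1-0->S2 S1-1->S2 S2-0->S3 S2-1->S3 S3-0->S0 S3-1->S4 S4-0->S5 S4-1->S5 S5-0->S2 S5-1->S2

Run two small machines in parallel and take their product. The first has 4 states tracking the input length modulo 4; the second has 7 states tracking the last 2 symbols read. A product state is a pair (one from each), accepting exactly when both do. Equivalent product states are then merged.
6 states suffice.
        0   1  
>  S0   S1  S1 
   S1   S2  S2 
   S2   S3  S3 
   S3   S0  S4 
   S4   S5  S5 
 * S5   S2  S2 
(> = start, * = accepting)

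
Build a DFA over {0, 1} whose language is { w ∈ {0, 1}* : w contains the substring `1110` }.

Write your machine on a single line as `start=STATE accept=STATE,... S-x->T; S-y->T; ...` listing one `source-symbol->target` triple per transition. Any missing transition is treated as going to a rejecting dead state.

start=A; accept=E; A-0->A; A-1->B; B-0->A; B-1->C; C-0->A; C-1->D; D-0->E; D-1->D; E-0->E; E-1->E

Track how much of `1110` has been matched so far: state A is no progress, E is the absorbing accept state reached once `1110` has occurred. Intermediate states record partial matches; on a mismatch, fall back to the longest reusable overlap.
       0  1 
>  A   A  B 
   B   A  C 
   C   A  D 
   D   E  D 
 * E   E  E 
(> = start, * = accepting)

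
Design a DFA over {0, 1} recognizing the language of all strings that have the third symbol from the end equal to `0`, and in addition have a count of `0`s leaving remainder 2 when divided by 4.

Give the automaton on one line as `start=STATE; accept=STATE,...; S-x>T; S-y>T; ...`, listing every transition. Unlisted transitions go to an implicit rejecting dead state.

start=q0; accept=q5,q6,q9,q14; q0-0>q1; q0-1>q0; q1-0>q2; q1-1>q3; q2-0>q4; q2-1>q5; q3-0>q6; q3-1>q7; q4-0>q8; q4-1>q4; q5-0>q4; q5-1>q9; q6-0>q4; q6-1>q10; q7-0>q11; q7-1>q7; q8-0>q12; q8-1>q0; q9-0>q4; q9-1>q13; q10-0>q4; q10-1>q9; q11-0>q4; q11-1>q10; q12-0>q14; q12-1>q3; q13-0>q4; q13-1>q13; q14-0>q4; q14-1>q5

Build one automaton per condition and run them in lockstep. The first has 15 states tracking the last 3 symbols read; the second has 4 states tracking the count of `0`s modulo 4. A product state is a pair (one from each), accepting exactly when both do. Equivalent product states are then merged.
A 15-state machine:
          0    1  
>  q0     q1   q0 
   q1     q2   q3 
   q2     q4   q5 
   q3     q6   q7 
   q4     q8   q4 
 * q5     q4   q9 
 * q6     q4  q10 
   q7    q11   q7 
   q8    q12   q0 
 * q9     q4  q13 
   q10    q4   q9 
   q11    q4  q10 
   q12   q14   q3 
   q13    q4  q13 
 * q14    q4   q5 
(> = start, * = accepting)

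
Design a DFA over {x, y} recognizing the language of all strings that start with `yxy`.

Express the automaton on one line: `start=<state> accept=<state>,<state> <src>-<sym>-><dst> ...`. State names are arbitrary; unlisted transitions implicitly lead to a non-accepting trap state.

start=q0 accept=q3 q0-x->q4 q0-y->q1 q1-x->q2 q1-y->q4 q2-x->q4 q2-y->q3 q3-x->q3 q3-y->q3 q4-x->q4 q4-y->q4

Walk along `yxy` while the input agrees: from q0 take `y` to q1, and so on. Any deviation drops to the rejecting sink q4. Once q3 is reached the prefix is confirmed and every continuation is accepted.
With 5 states:
        x   y  
>  q0   q4  q1 
   q1   q2  q4 
   q2   q4  q3 
 * q3   q3  q3 
   q4   q4  q4 
(> = start, * = accepting)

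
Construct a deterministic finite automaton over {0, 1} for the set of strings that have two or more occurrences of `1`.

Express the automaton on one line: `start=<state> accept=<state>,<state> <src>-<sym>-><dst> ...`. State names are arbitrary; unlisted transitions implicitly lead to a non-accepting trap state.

start=s0 accept=s2,s3 s0-0->s0 s0-1->s1 s1-0->s1 s1-1->s2 s2-0->s2 s2-1->s3 s3-0->s3 s3-1->s3

Only the number of `1`s matters, and only up to 3. Make a chain s0 → s1 → s2 → s3 advanced by each `1` (with s3 absorbing); every other symbol self-loops. The accepting set is {s2, s3}.
        0   1  
>  s0   s0  s1 
   s1   s1  s2 
 * s2   s2  s3 
 * s3   s3  s3 
(> = start, * = accepting)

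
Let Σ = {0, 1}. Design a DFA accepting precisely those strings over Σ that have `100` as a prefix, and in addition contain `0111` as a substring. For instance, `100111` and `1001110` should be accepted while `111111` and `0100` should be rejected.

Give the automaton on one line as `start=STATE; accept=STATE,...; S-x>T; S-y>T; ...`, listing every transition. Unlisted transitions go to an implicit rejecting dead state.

Handle the two conditions separately and then intersect. The first has 5 states tracking whether the input so far still matches the prefix `100`; the second has 5 states tracking whether and how much of `0111` has been seen. A product state is a pair (one from each), accepting exactly when both do. Minimizing collapses redundant product states.
With 8 states:
       0  1 
>  A   B  C 
   B   B  B 
   C   D  B 
   D   E  B 
   E   E  F 
   F   E  G 
   G   E  H 
 * H   H  H 
(> = start, * = accepting)

start=A; accept=H; A-0>B; A-1>C; B-0>B; B-1>B; C-0>D; C-1>B; D-0>E; D-1>B; E-0>E; E-1>F; F-0>E; F-1>G; G-0>E; G-1>H; H-0>H; H-1>H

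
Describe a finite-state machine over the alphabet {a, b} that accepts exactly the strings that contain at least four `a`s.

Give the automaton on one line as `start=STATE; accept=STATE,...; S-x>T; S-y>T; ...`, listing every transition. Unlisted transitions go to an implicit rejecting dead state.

start=q0; accept=q4,q5; q0-a>q1; q0-b>q0; q1-a>q2; q1-b>q1; q2-a>q3; q2-b>q2; q3-a>q4; q3-b>q3; q4-a>q5; q4-b>q4; q5-a>q5; q5-b>q5

Count `a`s, saturating at 5: states q0 through q4 mean 0 through 4 `a`s seen; q5 means more than 4. Each `a` increments (capped at q5); other symbols loop. Accept from {q4, q5}.
6 states suffice.
        a   b  
>  q0   q1  q0 
   q1   q2  q1 
   q2   q3  q2 
   q3   q4  q3 
 * q4   q5  q4 
 * q5   q5  q5 
(> = start, * = accepting)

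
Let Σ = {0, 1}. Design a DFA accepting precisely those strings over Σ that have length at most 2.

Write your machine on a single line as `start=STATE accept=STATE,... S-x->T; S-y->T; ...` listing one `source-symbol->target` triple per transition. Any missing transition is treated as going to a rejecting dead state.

Count input length up to 3: every symbol moves from q0 toward q3, which means 'more than 2' and absorbs. Accept from {q0, q1, q2}.
        0   1  
>* q0   q1  q1 
 * q1   q2  q2 
 * q2   q3  q3 
   q3   q3  q3 
(> = start, * = accepting)

start=q0; accept=q0,q1,q2; q0-0->q1; q0-1->q1; q1-0->q2; q1-1->q2; q2-0->q3; q2-1->q3; q3-0->q3; q3-1->q3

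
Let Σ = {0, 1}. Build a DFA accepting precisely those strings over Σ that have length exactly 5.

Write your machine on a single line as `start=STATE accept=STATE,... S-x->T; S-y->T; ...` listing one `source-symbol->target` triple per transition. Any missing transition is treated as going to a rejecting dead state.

We only need to distinguish lengths 0, 1, …, 5, and '>5'. Chain q0 → q1 → q2 → q3 → q4 → q5 → q6 on every symbol, with q6 looping. Accepting states: {q5}.
7 states suffice.
        0   1  
>  q0   q1  q1 
   q1   q2  q2 
   q2   q3  q3 
   q3   q4  q4 
   q4   q5  q5 
 * q5   q6  q6 
   q6   q6  q6 
(> = start, * = accepting)

start=q0; accept=q5; q0-0->q1; q0-1->q1; q1-0->q2; q1-1->q2; q2-0->q3; q2-1->q3; q3-0->q4; q3-1->q4; q4-0->q5; q4-1->q5; q5-0->q6; q5-1->q6; q6-0->q6; q6-1->q6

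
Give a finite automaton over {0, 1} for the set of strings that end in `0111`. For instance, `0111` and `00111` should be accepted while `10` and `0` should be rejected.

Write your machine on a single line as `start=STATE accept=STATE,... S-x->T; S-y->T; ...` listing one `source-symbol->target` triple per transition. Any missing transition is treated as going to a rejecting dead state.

start=S0; accept=S4; S0-0->S1; S0-1->S0; S1-0->S1; S1-1->S2; S2-0->S1; S2-1->S3; S3-0->S1; S3-1->S4; S4-0->S1; S4-1->S0

Let each state record the length of the longest suffix of the input read so far that is also a prefix of `0111`. S1 means the last symbol is `0`; S2 means the last 2 symbols are `01`; S3 means the last 3 symbols are `011`; S4 means the last 4 symbols are `0111`. Accept only at S4, where the string currently ends in `0111`.
With 5 states:
        0   1  
>  S0   S1  S0 
   S1   S1  S2 
   S2   S1  S3 
   S3   S1  S4 
 * S4   S1  S0 
(> = start, * = accepting)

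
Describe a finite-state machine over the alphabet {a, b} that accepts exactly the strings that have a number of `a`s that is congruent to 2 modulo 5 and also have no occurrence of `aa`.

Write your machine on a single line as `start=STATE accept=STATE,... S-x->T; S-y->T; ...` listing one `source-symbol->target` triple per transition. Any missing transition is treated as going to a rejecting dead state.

Build one automaton per condition and run them in lockstep. One (5 states) tracks the count of `a`s modulo 5; the other (3 states) tracks partial matches of the forbidden pattern `aa`. Each combined state is a pair, one component from each; accept when both components accept.
15 states suffice.
          a    b  
>  q0     q1   q0 
   q1     q2   q3 
   q2     q4   q2 
   q3     q5   q3 
   q4     q6   q4 
 * q5     q4   q7 
   q6     q8   q6 
 * q7     q9   q7 
   q8    q10   q8 
   q9     q6  q11 
   q10    q2  q10 
   q11   q12  q11 
   q12    q8  q13 
   q13   q14  q13 
   q14   q10   q0 
(> = start, * = accepting)

start=q0; accept=q5,q7; q0-a->q1; q0-b->q0; q1-a->q2; q1-b->q3; q2-a->q4; q2-b->q2; q3-a->q5; q3-b->q3; q4-a->q6; q4-b->q4; q5-a->q4; q5-b->q7; q6-a->q8; q6-b->q6; q7-a->q9; q7-b->q7; q8-a->q10; q8-b->q8; q9-a->q6; q9-b->q11; q10-a->q2; q10-b->q10; q11-a->q12; q11-b->q11; q12-a->q8; q12-b->q13; q13-a->q14; q13-b->q13; q14-a->q10; q14-b->q0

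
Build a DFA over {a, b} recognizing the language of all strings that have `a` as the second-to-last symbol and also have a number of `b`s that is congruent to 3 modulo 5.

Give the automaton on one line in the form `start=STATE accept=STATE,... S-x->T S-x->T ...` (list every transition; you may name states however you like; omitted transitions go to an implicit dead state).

start=q0 accept=q12,q15 q0-a->q1 q0-b->q2 q1-a->q3 q1-b->q4 q2-a->q5 q2-b->q6 q3-a->q3 q3-b->q4 q4-a->q5 q4-b->q6 q5-a->q7 q5-b->q8 q6-a->q9 q6-b->q10 q7-a->q7 q7-b->q8 q8-a->q9 q8-b->q10 q9-a->q11 q9-b->q12 q10-a->q13 q10-b->q14 q11-a->q11 q11-b->q12 q12-a->q13 q12-b->q14 q13-a->q15 q13-b->q16 q14-a->q17 q14-b->q18 q15-a->q15 q15-b->q16 q16-a->q17 q16-b->q18 q17-a->q19 q17-b->q20 q18-a->q21 q18-b->q22 q19-a->q19 q19-b->q20 q20-a->q21 q20-b->q22 q21-a->q3 q21-b->q4 q22-a->q5 q22-b->q6

Build one automaton per condition and run them in lockstep. The first has 7 states tracking the last 2 symbols read; the second has 5 states tracking the count of `b`s modulo 5. A product state is a pair (one from each), accepting exactly when both do.
With 23 states:
          a    b  
>  q0     q1   q2 
   q1     q3   q4 
   q2     q5   q6 
   q3     q3   q4 
   q4     q5   q6 
   q5     q7   q8 
   q6     q9  q10 
   q7     q7   q8 
   q8     q9  q10 
   q9    q11  q12 
   q10   q13  q14 
   q11   q11  q12 
 * q12   q13  q14 
   q13   q15  q16 
   q14   q17  q18 
 * q15   q15  q16 
   q16   q17  q18 
   q17   q19  q20 
   q18   q21  q22 
   q19   q19  q20 
   q20   q21  q22 
   q21    q3   q4 
   q22    q5   q6 
(> = start, * = accepting)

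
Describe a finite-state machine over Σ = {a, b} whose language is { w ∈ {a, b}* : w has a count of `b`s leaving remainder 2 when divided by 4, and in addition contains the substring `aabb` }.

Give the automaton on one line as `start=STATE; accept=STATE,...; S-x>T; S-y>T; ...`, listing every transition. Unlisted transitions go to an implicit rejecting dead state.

Run two small machines in parallel and take their product. The first has 4 states tracking the count of `b`s modulo 4; the second has 5 states tracking whether and how much of `aabb` has been seen. A product state is a pair (one from each), accepting exactly when both do.
With 20 states:
          a    b  
>  S0     S1   S2 
   S1     S3   S2 
   S2     S4   S5 
   S3     S3   S6 
   S4     S7   S5 
   S5     S8   S9 
   S6     S4  S10 
   S7     S7  S11 
   S8    S12   S9 
   S9    S13   S0 
 * S10   S10  S14 
   S11    S8  S14 
   S12   S12  S15 
   S13   S16   S0 
   S14   S14  S17 
   S15   S13  S17 
   S16   S16  S18 
   S17   S17  S19 
   S18    S1  S19 
   S19   S19  S10 
(> = start, * = accepting)

start=S0; accept=S10; S0-a>S1; S0-b>S2; S1-a>S3; S1-b>S2; S2-a>S4; S2-b>S5; S3-a>S3; S3-b>S6; S4-a>S7; S4-b>S5; S5-a>S8; S5-b>S9; S6-a>S4; S6-b>S10; S7-a>S7; S7-b>S11; S8-a>S12; S8-b>S9; S9-a>S13; S9-b>S0; S10-a>S10; S10-b>S14; S11-a>S8; S11-b>S14; S12-a>S12; S12-b>S15; S13-a>S16; S13-b>S0; S14-a>S14; S14-b>S17; S15-a>S13; S15-b>S17; S16-a>S16; S16-b>S18; S17-a>S17; S17-b>S19; S18-a>S1; S18-b>S19; S19-a>S19; S19-b>S10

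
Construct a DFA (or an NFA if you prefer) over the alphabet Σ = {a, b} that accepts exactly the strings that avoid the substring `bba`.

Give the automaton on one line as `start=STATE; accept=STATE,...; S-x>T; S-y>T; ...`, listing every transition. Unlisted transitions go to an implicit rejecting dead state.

start=q0; accept=q0,q1,q2; q0-a>q0; q0-b>q1; q1-a>q0; q1-b>q2; q2-a>q3; q2-b>q2; q3-a>q3; q3-b>q3

Track partial matches of the forbidden pattern `bba`. State q3 is a dead state reached once `bba` has occurred; every other state accepts. q0 means no part of `bba` is currently matched.
A 4-state machine:
        a   b  
>* q0   q0  q1 
 * q1   q0  q2 
 * q2   q3  q2 
   q3   q3  q3 
(> = start, * = accepting)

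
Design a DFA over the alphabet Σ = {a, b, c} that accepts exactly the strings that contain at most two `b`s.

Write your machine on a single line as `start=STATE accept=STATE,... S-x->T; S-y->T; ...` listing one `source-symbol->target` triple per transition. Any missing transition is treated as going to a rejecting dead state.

Only the number of `b`s matters, and only up to 3. Make a chain s0 → s1 → s2 → s3 advanced by each `b` (with s3 absorbing); every other symbol self-loops. The accepting set is {s0, s1, s2}.
4 states suffice.
        a   b   c  
>* s0   s0  s1  s0 
 * s1   s1  s2  s1 
 * s2   s2  s3  s2 
   s3   s3  s3  s3 
(> = start, * = accepting)

start=s0; accept=s0,s1,s2; s0-a->s0; s0-b->s1; s0-c->s0; s1-a->s1; s1-b->s2; s1-c->s1; s2-a->s2; s2-b->s3; s2-c->s2; s3-a->s3; s3-b->s3; s3-c->s3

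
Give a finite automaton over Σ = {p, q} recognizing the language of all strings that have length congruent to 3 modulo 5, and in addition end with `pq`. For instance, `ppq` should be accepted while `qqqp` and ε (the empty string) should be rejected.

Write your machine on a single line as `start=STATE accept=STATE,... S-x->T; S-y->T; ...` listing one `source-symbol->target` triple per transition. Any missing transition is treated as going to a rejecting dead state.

start=A; accept=F; A-p->B; A-q->B; B-p->C; B-q->D; C-p->E; C-q->F; D-p->E; D-q->E; E-p->G; E-q->G; F-p->G; F-q->G; G-p->A; G-q->A

Run two small machines in parallel and take their product. One (5 states) tracks the input length modulo 5; the other (3 states) tracks how much of the suffix `pq` has currently been matched. Each combined state is a pair, one component from each; accept when both components accept. After merging equivalent states the machine shrinks.
With 7 states:
       p  q 
>  A   B  B 
   B   C  D 
   C   E  F 
   D   E  E 
   E   G  G 
 * F   G  G 
   G   A  A 
(> = start, * = accepting)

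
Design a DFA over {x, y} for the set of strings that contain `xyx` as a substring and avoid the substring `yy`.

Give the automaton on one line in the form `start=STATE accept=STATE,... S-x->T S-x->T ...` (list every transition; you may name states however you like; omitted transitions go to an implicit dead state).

start=q0 accept=q5,q6 q0-x->q1 q0-y->q2 q1-x->q1 q1-y->q3 q2-x->q1 q2-y->q4 q3-x->q5 q3-y->q4 q4-x->q4 q4-y->q4 q5-x->q5 q5-y->q6 q6-x->q5 q6-y->q4

Build one automaton per condition and run them in lockstep. One (4 states) tracks whether and how much of `xyx` has been seen; the other (3 states) tracks partial matches of the forbidden pattern `yy`. Each combined state is a pair, one component from each; accept when both components accept. Equivalent product states are then merged.
7 states suffice.
        x   y  
>  q0   q1  q2 
   q1   q1  q3 
   q2   q1  q4 
   q3   q5  q4 
   q4   q4  q4 
 * q5   q5  q6 
 * q6   q5  q4 
(> = start, * = accepting)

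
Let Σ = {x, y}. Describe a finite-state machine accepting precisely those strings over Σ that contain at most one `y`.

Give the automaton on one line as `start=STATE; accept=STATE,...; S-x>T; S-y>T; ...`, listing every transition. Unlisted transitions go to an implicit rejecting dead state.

start=s0; accept=s0,s1; s0-x>s0; s0-y>s1; s1-x>s1; s1-y>s2; s2-x>s2; s2-y>s2

Only the number of `y`s matters, and only up to 2. Make a chain s0 → s1 → s2 advanced by each `y` (with s2 absorbing); every other symbol self-loops. The accepting set is {s0, s1}.
3 states suffice.
        x   y  
>* s0   s0  s1 
 * s1   s1  s2 
   s2   s2  s2 
(> = start, * = accepting)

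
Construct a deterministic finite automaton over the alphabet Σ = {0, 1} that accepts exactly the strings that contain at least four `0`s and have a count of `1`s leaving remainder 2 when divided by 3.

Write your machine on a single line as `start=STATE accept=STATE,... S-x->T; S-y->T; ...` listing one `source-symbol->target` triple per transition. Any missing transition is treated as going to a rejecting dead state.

Handle the two conditions separately and then intersect. The first has 6 states tracking the count of `0`s, saturating at 5; the second has 3 states tracking the count of `1`s modulo 3. A product state is a pair (one from each), accepting exactly when both do.
       0  1 
>  A   B  C 
   B   D  E 
   C   E  F 
   D   G  H 
   E   H  I 
   F   I  A 
   G   J  K 
   H   K  L 
   I   L  B 
   J   M  N 
   K   N  O 
   L   O  D 
   M   M  P 
   N   P  Q 
   O   Q  G 
   P   P  R 
 * Q   R  J 
 * R   R  M 
(> = start, * = accepting)

start=A; accept=Q,R; A-0->B; A-1->C; B-0->D; B-1->E; C-0->E; C-1->F; D-0->G; D-1->H; E-0->H; E-1->I; F-0->I; F-1->A; G-0->J; G-1->K; H-0->K; H-1->L; I-0->L; I-1->B; J-0->M; J-1->N; K-0->N; K-1->O; L-0->O; L-1->D; M-0->M; M-1->P; N-0->P; N-1->Q; O-0->Q; O-1->G; P-0->P; P-1->R; Q-0->R; Q-1->J; R-0->R; R-1->M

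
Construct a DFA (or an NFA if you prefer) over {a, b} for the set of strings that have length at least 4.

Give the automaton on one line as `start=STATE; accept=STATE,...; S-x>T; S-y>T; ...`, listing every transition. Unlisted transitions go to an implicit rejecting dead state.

We only need to distinguish lengths 0, 1, …, 4, and '>4'. Chain q0 → q1 → q2 → q3 → q4 → q5 on every symbol, with q5 looping. Accepting states: {q4, q5}.
        a   b  
>  q0   q1  q1 
   q1   q2  q2 
   q2   q3  q3 
   q3   q4  q4 
 * q4   q5  q5 
 * q5   q5  q5 
(> = start, * = accepting)

start=q0; accept=q4,q5; q0-a>q1; q0-b>q1; q1-a>q2; q1-b>q2; q2-a>q3; q2-b>q3; q3-a>q4; q3-b>q4; q4-a>q5; q4-b>q5; q5-a>q5; q5-b>q5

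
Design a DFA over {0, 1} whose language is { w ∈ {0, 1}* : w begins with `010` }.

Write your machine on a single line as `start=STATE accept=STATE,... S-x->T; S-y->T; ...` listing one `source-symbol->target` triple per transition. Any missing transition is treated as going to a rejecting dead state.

Walk along `010` while the input agrees: from A take `0` to B, and so on. Any deviation drops to the rejecting sink E. Once D is reached the prefix is confirmed and every continuation is accepted.
       0  1 
>  A   B  E 
   B   E  C 
   C   D  E 
 * D   D  D 
   E   E  E 
(> = start, * = accepting)

start=A; accept=D; A-0->B; A-1->E; B-0->E; B-1->C; C-0->D; C-1->E; D-0->D; D-1->D; E-0->E; E-1->E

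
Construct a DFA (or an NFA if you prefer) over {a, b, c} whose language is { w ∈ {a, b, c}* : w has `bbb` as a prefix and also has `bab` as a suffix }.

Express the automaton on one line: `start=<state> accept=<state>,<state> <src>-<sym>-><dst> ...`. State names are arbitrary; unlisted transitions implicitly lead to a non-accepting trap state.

start=q0 accept=q10 q0-a->q1 q0-b->q2 q0-c->q1 q1-a->q1 q1-b->q3 q1-c->q1 q2-a->q4 q2-b->q5 q2-c->q1 q3-a->q4 q3-b->q3 q3-c->q1 q4-a->q1 q4-b->q6 q4-c->q1 q5-a->q4 q5-b->q7 q5-c->q1 q6-a->q4 q6-b->q3 q6-c->q1 q7-a->q8 q7-b->q7 q7-c->q9 q8-a->q9 q8-b->q10 q8-c->q9 q9-a->q9 q9-b->q7 q9-c->q9 q10-a->q8 q10-b->q7 q10-c->q9

Handle the two conditions separately and then intersect. The first has 5 states tracking whether the input so far still matches the prefix `bbb`; the second has 4 states tracking how much of the suffix `bab` has currently been matched. A product state is a pair (one from each), accepting exactly when both do.
With 11 states:
          a    b    c  
>  q0     q1   q2   q1 
   q1     q1   q3   q1 
   q2     q4   q5   q1 
   q3     q4   q3   q1 
   q4     q1   q6   q1 
   q5     q4   q7   q1 
   q6     q4   q3   q1 
   q7     q8   q7   q9 
   q8     q9  q10   q9 
   q9     q9   q7   q9 
 * q10    q8   q7   q9 
(> = start, * = accepting)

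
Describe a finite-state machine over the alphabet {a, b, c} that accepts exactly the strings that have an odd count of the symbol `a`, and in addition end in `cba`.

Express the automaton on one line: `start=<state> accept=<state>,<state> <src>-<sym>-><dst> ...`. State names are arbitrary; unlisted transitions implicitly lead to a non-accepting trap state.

Build one automaton per condition and run them in lockstep. One (2 states) tracks the count of `a`s modulo 2; the other (4 states) tracks how much of the suffix `cba` has currently been matched. Each combined state is a pair, one component from each; accept when both components accept. After merging equivalent states the machine shrinks.
        a   b   c  
>  S0   S1  S0  S2 
   S1   S0  S1  S1 
   S2   S1  S3  S2 
   S3   S4  S0  S2 
 * S4   S0  S1  S1 
(> = start, * = accepting)

start=S0 accept=S4 S0-a->S1 S0-b->S0 S0-c->S2 S1-a->S0 S1-b->S1 S1-c->S1 S2-a->S1 S2-b->S3 S2-c->S2 S3-a->S4 S3-b->S0 S3-c->S2 S4-a->S0 S4-b->S1 S4-c->S1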